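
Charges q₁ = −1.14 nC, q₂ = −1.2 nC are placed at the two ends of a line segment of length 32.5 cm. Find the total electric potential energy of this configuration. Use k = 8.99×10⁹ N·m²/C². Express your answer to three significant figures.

The assembly work is the sum of pairwise potential energies, U = Σ_{i<j} kqᵢqⱼ/rᵢⱼ.
The separation is r = 0.325 m.
U = (3.78×10⁻⁸) = 3.78×10⁻⁸ J.

3.78×10⁻⁸ J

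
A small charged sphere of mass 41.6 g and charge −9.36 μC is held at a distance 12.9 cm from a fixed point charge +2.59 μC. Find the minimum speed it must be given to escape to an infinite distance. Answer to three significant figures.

9.01 m/s

To just escape, total mechanical energy must reach zero at infinity: ½mv²_min + U = 0, so ½mv²_min = −U = |kQq|/r.
|U| = |kQq|/r = (8.99×10⁹ N·m²/C²)(2.59×10⁻⁶)(9.36×10⁻⁶)/(0.129) = 1.69 J.
v_min = √(2|U|/m) = √(2·1.69/0.0416) = 9.01 m/s.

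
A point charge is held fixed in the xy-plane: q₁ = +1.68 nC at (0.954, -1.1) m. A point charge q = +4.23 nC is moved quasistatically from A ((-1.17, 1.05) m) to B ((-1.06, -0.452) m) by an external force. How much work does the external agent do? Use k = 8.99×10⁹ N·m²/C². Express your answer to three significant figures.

For quasistatic motion the external work equals the change in potential energy: W_ext = qΔV = q(V_B − V_A).
At A: distance to the source charge is 3.02 m; V_A = kq₁/r = 5.00 V.
At B: distance to the source charge is 2.12 m; V_B = kq₁/r = 7.14 V.
ΔV = V_B − V_A = 2.14 V.
W_ext = qΔV = (4.23×10⁻⁹ C)(2.14 V) = 9.06×10⁻⁹ J.

9.06×10⁻⁹ J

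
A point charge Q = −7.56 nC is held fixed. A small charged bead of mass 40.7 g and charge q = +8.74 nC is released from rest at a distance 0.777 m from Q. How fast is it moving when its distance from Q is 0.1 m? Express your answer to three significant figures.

0.0159 m/s

Only the electrostatic force acts, so mechanical energy is conserved: ½mv² = U₁ − U₂ = kQq(1/r₁ − 1/r₂).
U₁ − U₂ = (8.99×10⁹ N·m²/C²)(-7.56×10⁻⁹ C)(8.74×10⁻⁹ C)(1/0.777 − 1/0.100) = 5.18×10⁻⁶ J.
v = √(2·5.18×10⁻⁶/0.0407) = 0.0159 m/s.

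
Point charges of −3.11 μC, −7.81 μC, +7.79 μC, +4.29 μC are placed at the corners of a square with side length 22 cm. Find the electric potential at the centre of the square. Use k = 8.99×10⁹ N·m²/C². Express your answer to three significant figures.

Electric potential is a scalar, so the contributions from each charge add algebraically: V = Σ kqᵢ/rᵢ.
The distance from each corner to the centre is a√2/2 = 0.156 m.
V = k[(-3.11×10⁻⁶)/(0.156) + (-7.81×10⁻⁶)/(0.156) + (7.79×10⁻⁶)/(0.156) + (4.29×10⁻⁶)/(0.156)] = 6.70×10⁴ V.

6.70×10⁴ V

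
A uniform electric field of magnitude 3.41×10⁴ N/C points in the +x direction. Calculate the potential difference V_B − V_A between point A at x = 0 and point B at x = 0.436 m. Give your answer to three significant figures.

In a uniform field, potential decreases in the direction of E: V_B − V_A = −E·Δx.
V_B − V_A = −(3.41×10⁴ V/m)(0.436 m) = -1.49×10⁴ V.

-1.49×10⁴ V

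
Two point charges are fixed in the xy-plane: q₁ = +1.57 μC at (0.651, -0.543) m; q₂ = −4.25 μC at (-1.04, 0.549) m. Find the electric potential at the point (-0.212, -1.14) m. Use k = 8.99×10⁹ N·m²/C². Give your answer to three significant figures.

-6860 V

Electric potential is a scalar, so the contributions from each charge add algebraically: V = Σ kqᵢ/rᵢ.
Distances from the field point to each charge: r₁ = 1.05 m, r₂ = 1.88 m.
V = k[(1.57×10⁻⁶)/(1.05) + (-4.25×10⁻⁶)/(1.88)] = -6860 V.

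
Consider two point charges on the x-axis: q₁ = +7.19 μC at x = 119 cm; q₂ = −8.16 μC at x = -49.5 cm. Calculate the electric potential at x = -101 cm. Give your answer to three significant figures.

-1.13×10⁵ V

Electric potential is a scalar, so the contributions from each charge add algebraically: V = Σ kqᵢ/rᵢ.
Distances from the field point to each charge: r₁ = 2.20 m, r₂ = 0.515 m.
V = k[(7.19×10⁻⁶)/(2.20) + (-8.16×10⁻⁶)/(0.515)] = -1.13×10⁵ V.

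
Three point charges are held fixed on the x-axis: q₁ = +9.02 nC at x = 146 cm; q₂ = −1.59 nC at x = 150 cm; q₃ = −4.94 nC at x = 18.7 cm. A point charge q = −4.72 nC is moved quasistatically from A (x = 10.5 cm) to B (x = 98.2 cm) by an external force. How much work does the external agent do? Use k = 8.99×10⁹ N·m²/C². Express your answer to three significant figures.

For quasistatic motion the external work equals the change in potential energy: W_ext = qΔV = q(V_B − V_A).
At A: distances to the source charges are 1.35 m, 1.40 m, 0.0820 m; V_A = Σ kqᵢ/rᵢ = -492 V.
At B: distances to the source charges are 0.478 m, 0.518 m, 0.795 m; V_B = Σ kqᵢ/rᵢ = 86.2 V.
ΔV = V_B − V_A = 578 V.
W_ext = qΔV = (-4.72×10⁻⁹ C)(578 V) = -2.73×10⁻⁶ J.

-2.73×10⁻⁶ J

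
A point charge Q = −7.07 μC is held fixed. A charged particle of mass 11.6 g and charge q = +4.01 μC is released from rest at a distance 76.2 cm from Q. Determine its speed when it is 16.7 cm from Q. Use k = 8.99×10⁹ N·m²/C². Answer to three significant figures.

Only the electrostatic force acts, so mechanical energy is conserved: ½mv² = U₁ − U₂ = kQq(1/r₁ − 1/r₂).
U₁ − U₂ = (8.99×10⁹ N·m²/C²)(-7.07×10⁻⁶ C)(4.01×10⁻⁶ C)(1/0.762 − 1/0.167) = 1.19 J.
v = √(2·1.19/0.0116) = 14.3 m/s.

14.3 m/s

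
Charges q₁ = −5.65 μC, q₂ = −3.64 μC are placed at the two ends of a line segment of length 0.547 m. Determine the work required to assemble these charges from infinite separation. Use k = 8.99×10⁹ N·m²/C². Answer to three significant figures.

The work to assemble the configuration equals its total potential energy, U = Σ kqᵢqⱼ/rᵢⱼ over all pairs.
The separation is r = 0.547 m.
U = (0.338) = 0.338 J.

0.338 J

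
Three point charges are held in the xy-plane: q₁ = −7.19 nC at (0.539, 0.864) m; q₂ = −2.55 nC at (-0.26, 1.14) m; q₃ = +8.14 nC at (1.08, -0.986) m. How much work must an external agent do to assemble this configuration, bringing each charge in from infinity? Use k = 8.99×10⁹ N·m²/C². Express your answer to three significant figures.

-1.52×10⁻⁷ J

The work to assemble the configuration equals its total potential energy, U = Σ kqᵢqⱼ/rᵢⱼ over all pairs.
Pair separations: r₁₂ = 0.845 m, r₁₃ = 1.93 m, r₂₃ = 2.51 m.
U = (1.95×10⁻⁷) + (-2.73×10⁻⁷) + (-7.43×10⁻⁸) = -1.52×10⁻⁷ J.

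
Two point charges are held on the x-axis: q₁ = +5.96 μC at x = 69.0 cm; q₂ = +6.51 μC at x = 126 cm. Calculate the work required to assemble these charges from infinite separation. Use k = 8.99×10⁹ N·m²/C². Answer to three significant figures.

0.612 J

The assembly work is the sum of pairwise potential energies, U = Σ_{i<j} kqᵢqⱼ/rᵢⱼ.
Pair separations: r₁₂ = 0.570 m.
U = (0.612) = 0.612 J.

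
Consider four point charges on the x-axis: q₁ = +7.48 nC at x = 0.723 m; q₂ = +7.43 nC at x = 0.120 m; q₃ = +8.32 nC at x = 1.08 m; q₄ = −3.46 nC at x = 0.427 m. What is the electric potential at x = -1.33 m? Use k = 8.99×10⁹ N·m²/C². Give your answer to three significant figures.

92.2 V

The total potential is the scalar sum of each charge's contribution, V = Σ kqᵢ/rᵢ.
Distances from the field point to each charge: r₁ = 2.05 m, r₂ = 1.45 m, r₃ = 2.41 m, r₄ = 1.76 m.
V = k[(7.48×10⁻⁹)/(2.05) + (7.43×10⁻⁹)/(1.45) + (8.32×10⁻⁹)/(2.41) + (-3.46×10⁻⁹)/(1.76)] = 92.2 V.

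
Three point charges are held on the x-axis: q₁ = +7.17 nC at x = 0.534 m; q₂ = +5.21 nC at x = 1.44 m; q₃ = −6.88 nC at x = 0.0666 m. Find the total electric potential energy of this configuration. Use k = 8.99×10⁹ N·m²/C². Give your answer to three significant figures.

The work to assemble the configuration equals its total potential energy, U = Σ kqᵢqⱼ/rᵢⱼ over all pairs.
Pair separations: r₁₂ = 0.906 m, r₁₃ = 0.467 m, r₂₃ = 1.37 m.
U = (3.71×10⁻⁷) + (-9.49×10⁻⁷) + (-2.35×10⁻⁷) = -8.13×10⁻⁷ J.

-8.13×10⁻⁷ J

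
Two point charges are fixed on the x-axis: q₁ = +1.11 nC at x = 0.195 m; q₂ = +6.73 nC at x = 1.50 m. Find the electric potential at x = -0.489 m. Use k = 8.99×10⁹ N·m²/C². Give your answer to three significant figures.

The total potential is the scalar sum of each charge's contribution, V = Σ kqᵢ/rᵢ.
Distances from the field point to each charge: r₁ = 0.684 m, r₂ = 1.99 m.
V = k[(1.11×10⁻⁹)/(0.684) + (6.73×10⁻⁹)/(1.99)] = 45.0 V.

45.0 V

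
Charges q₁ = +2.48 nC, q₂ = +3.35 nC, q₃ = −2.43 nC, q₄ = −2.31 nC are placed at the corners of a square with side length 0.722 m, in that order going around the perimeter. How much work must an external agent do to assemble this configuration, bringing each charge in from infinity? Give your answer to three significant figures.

The work to assemble the configuration equals its total potential energy, U = Σ kqᵢqⱼ/rᵢⱼ over all pairs.
The four side pairs have separation 0.722 m and the two diagonal pairs 1.02 m.
Summing all 6 pair terms gives U = -1.21×10⁻⁷ J.

-1.21×10⁻⁷ J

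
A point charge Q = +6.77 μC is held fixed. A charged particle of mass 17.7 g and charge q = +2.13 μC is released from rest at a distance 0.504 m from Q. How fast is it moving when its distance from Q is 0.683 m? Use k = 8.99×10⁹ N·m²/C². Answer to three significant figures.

2.76 m/s

Only the electrostatic force acts, so mechanical energy is conserved: ½mv² = U₁ − U₂ = kQq(1/r₁ − 1/r₂).
U₁ − U₂ = (8.99×10⁹ N·m²/C²)(6.77×10⁻⁶ C)(2.13×10⁻⁶ C)(1/0.504 − 1/0.683) = 0.0674 J.
v = √(2·0.0674/0.0177) = 2.76 m/s.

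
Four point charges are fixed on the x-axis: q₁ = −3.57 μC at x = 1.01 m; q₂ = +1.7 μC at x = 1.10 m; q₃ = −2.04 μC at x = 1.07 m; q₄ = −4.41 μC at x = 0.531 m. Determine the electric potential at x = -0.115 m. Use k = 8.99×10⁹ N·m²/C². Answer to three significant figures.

The total potential is the scalar sum of each charge's contribution, V = Σ kqᵢ/rᵢ.
Distances from the field point to each charge: r₁ = 1.12 m, r₂ = 1.22 m, r₃ = 1.19 m, r₄ = 0.646 m.
V = k[(-3.57×10⁻⁶)/(1.12) + (1.70×10⁻⁶)/(1.22) + (-2.04×10⁻⁶)/(1.19) + (-4.41×10⁻⁶)/(0.646)] = -9.28×10⁴ V.

-9.28×10⁴ V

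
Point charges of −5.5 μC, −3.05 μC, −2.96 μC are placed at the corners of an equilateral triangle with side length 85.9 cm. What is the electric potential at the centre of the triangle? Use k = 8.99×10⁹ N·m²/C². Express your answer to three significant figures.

Electric potential is a scalar, so the contributions from each charge add algebraically: V = Σ kqᵢ/rᵢ.
The distance from each vertex to the centroid is a/√3 = 0.496 m.
V = k[(-5.50×10⁻⁶)/(0.496) + (-3.05×10⁻⁶)/(0.496) + (-2.96×10⁻⁶)/(0.496)] = -2.09×10⁵ V.

-2.09×10⁵ V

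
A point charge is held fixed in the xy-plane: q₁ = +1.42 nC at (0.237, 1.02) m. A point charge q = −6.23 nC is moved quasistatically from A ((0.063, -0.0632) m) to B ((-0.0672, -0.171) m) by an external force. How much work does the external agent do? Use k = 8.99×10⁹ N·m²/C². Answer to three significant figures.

7.79×10⁻⁹ J

For quasistatic motion the external work equals the change in potential energy: W_ext = qΔV = q(V_B − V_A).
At A: distance to the source charge is 1.10 m; V_A = kq₁/r = 11.6 V.
At B: distance to the source charge is 1.23 m; V_B = kq₁/r = 10.4 V.
ΔV = V_B − V_A = -1.25 V.
W_ext = qΔV = (-6.23×10⁻⁹ C)(-1.25 V) = 7.79×10⁻⁹ J.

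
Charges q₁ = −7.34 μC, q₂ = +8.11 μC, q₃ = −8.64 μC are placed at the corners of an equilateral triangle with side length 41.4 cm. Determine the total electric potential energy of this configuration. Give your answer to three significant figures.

The work to assemble the configuration equals its total potential energy, U = Σ kqᵢqⱼ/rᵢⱼ over all pairs.
All three pair separations equal the side length, 0.414 m.
U = (-1.29) + (1.38) + (-1.52) = -1.44 J.

-1.44 J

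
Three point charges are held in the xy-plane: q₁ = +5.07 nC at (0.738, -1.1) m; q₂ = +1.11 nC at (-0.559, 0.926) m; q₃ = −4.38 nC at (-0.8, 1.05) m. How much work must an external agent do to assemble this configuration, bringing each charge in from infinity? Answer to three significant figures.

The work to assemble the configuration equals its total potential energy, U = Σ kqᵢqⱼ/rᵢⱼ over all pairs.
Pair separations: r₁₂ = 2.41 m, r₁₃ = 2.64 m, r₂₃ = 0.271 m.
U = (2.10×10⁻⁸) + (-7.55×10⁻⁸) + (-1.61×10⁻⁷) = -2.16×10⁻⁷ J.

-2.16×10⁻⁷ J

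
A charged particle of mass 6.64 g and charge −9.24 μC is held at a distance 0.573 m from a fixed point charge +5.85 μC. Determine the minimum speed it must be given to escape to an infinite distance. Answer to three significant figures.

16.0 m/s

To just escape, total mechanical energy must reach zero at infinity: ½mv²_min + U = 0, so ½mv²_min = −U = |kQq|/r.
|U| = |kQq|/r = (8.99×10⁹ N·m²/C²)(5.85×10⁻⁶)(9.24×10⁻⁶)/(0.573) = 0.848 J.
v_min = √(2|U|/m) = √(2·0.848/6.64×10⁻³) = 16.0 m/s.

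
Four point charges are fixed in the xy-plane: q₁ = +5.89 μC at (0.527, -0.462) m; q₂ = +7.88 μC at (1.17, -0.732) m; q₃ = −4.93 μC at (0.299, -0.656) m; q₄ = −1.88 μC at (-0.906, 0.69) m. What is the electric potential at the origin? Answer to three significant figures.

5.06×10⁴ V

The total potential is the scalar sum of each charge's contribution, V = Σ kqᵢ/rᵢ.
Distances from the field point to each charge: r₁ = 0.701 m, r₂ = 1.38 m, r₃ = 0.721 m, r₄ = 1.14 m.
V = k[(5.89×10⁻⁶)/(0.701) + (7.88×10⁻⁶)/(1.38) + (-4.93×10⁻⁶)/(0.721) + (-1.88×10⁻⁶)/(1.14)] = 5.06×10⁴ V.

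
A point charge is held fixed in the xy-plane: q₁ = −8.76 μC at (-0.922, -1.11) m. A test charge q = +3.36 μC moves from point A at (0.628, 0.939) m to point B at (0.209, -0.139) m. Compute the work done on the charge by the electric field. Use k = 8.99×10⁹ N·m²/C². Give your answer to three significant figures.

0.0745 J

The work done by the electric force is W_field = −ΔU = −q(V_B − V_A) = q(V_A − V_B).
At A: distance to the source charge is 2.57 m; V_A = kq₁/r = -3.07×10⁴ V.
At B: distance to the source charge is 1.49 m; V_B = kq₁/r = -5.28×10⁴ V.
ΔV = V_B − V_A = -2.22×10⁴ V.
W_field = −qΔV = −(3.36×10⁻⁶ C)(-2.22×10⁴ V) = 0.0745 J.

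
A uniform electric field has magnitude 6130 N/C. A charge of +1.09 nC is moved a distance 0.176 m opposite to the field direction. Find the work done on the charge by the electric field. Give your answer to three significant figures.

The potential change for a displacement 0.176 m opposite to the field direction is ΔV = +Ed = 1080 V.
W_field = −qΔV = -1.18×10⁻⁶ J.

-1.18×10⁻⁶ J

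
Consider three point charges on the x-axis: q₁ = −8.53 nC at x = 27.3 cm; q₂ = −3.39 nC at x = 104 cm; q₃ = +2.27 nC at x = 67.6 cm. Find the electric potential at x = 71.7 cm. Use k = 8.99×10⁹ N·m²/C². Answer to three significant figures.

Electric potential is a scalar, so the contributions from each charge add algebraically: V = Σ kqᵢ/rᵢ.
Distances from the field point to each charge: r₁ = 0.444 m, r₂ = 0.323 m, r₃ = 0.0410 m.
V = k[(-8.53×10⁻⁹)/(0.444) + (-3.39×10⁻⁹)/(0.323) + (2.27×10⁻⁹)/(0.0410)] = 231 V.

231 V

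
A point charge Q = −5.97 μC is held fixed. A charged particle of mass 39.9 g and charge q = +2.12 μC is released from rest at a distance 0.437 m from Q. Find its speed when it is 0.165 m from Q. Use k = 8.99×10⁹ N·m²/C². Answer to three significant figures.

Only the electrostatic force acts, so mechanical energy is conserved: ½mv² = U₁ − U₂ = kQq(1/r₁ − 1/r₂).
U₁ − U₂ = (8.99×10⁹ N·m²/C²)(-5.97×10⁻⁶ C)(2.12×10⁻⁶ C)(1/0.437 − 1/0.165) = 0.429 J.
v = √(2·0.429/0.0399) = 4.64 m/s.

4.64 m/s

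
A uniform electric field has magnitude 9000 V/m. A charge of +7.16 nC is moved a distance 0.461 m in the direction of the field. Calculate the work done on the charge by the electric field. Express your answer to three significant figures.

2.97×10⁻⁵ J

The potential change for a displacement 0.461 m in the direction of the field is ΔV = −Ed = -4150 V.
W_field = −qΔV = 2.97×10⁻⁵ J.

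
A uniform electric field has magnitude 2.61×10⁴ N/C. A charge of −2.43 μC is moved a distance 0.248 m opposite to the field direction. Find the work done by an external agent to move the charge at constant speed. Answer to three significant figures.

The potential change for a displacement 0.248 m opposite to the field direction is ΔV = +Ed = 6470 V.
W_ext = qΔV = -0.0157 J.

-0.0157 J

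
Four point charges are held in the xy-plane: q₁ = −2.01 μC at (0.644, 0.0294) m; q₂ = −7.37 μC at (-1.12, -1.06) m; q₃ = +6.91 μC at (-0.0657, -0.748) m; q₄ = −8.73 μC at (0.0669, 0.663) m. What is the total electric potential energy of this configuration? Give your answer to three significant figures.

-0.393 J

The assembly work is the sum of pairwise potential energies, U = Σ_{i<j} kqᵢqⱼ/rᵢⱼ.
Pair separations: r₁₂ = 2.07 m, r₁₃ = 1.05 m, r₁₄ = 0.857 m, r₂₃ = 1.10 m, r₂₄ = 2.09 m, r₃₄ = 1.42 m.
Summing all 6 pair terms gives U = -0.393 J.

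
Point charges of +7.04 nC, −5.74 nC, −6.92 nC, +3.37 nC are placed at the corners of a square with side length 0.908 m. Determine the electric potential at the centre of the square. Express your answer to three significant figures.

The total potential is the scalar sum of each charge's contribution, V = Σ kqᵢ/rᵢ.
The distance from each corner to the centre is a√2/2 = 0.642 m.
V = k[(7.04×10⁻⁹)/(0.642) + (-5.74×10⁻⁹)/(0.642) + (-6.92×10⁻⁹)/(0.642) + (3.37×10⁻⁹)/(0.642)] = -31.5 V.

-31.5 V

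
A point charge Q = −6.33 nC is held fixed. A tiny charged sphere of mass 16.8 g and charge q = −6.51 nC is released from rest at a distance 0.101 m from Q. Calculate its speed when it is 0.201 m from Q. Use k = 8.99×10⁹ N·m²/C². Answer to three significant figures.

Only the electrostatic force acts, so mechanical energy is conserved: ½mv² = U₁ − U₂ = kQq(1/r₁ − 1/r₂).
U₁ − U₂ = (8.99×10⁹ N·m²/C²)(-6.33×10⁻⁹ C)(-6.51×10⁻⁹ C)(1/0.101 − 1/0.201) = 1.82×10⁻⁶ J.
v = √(2·1.82×10⁻⁶/0.0168) = 0.0147 m/s.

0.0147 m/s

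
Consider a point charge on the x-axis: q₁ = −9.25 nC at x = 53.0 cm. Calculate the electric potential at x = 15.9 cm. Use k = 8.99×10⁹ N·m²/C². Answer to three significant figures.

-224 V

The total potential is the scalar sum of each charge's contribution, V = Σ kqᵢ/rᵢ.
V = k[(-9.25×10⁻⁹)/(0.371)] = -224 V.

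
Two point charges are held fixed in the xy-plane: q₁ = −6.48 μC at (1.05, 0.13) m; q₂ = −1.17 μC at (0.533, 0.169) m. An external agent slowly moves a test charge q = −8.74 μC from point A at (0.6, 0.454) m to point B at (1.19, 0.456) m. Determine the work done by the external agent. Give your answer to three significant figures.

0.331 J

For quasistatic motion the external work equals the change in potential energy: W_ext = qΔV = q(V_B − V_A).
At A: distances to the source charges are 0.555 m, 0.293 m; V_A = Σ kqᵢ/rᵢ = -1.41×10⁵ V.
At B: distances to the source charges are 0.355 m, 0.717 m; V_B = Σ kqᵢ/rᵢ = -1.79×10⁵ V.
ΔV = V_B − V_A = -3.79×10⁴ V.
W_ext = qΔV = (-8.74×10⁻⁶ C)(-3.79×10⁴ V) = 0.331 J.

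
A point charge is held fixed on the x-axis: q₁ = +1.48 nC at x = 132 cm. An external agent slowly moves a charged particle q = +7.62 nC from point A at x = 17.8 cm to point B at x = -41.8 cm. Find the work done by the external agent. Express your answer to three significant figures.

For quasistatic motion the external work equals the change in potential energy: W_ext = qΔV = q(V_B − V_A).
At A: distance to the source charge is 1.14 m; V_A = kq₁/r = 11.7 V.
At B: distance to the source charge is 1.74 m; V_B = kq₁/r = 7.66 V.
ΔV = V_B − V_A = -4.00 V.
W_ext = qΔV = (7.62×10⁻⁹ C)(-4.00 V) = -3.04×10⁻⁸ J.

-3.04×10⁻⁸ J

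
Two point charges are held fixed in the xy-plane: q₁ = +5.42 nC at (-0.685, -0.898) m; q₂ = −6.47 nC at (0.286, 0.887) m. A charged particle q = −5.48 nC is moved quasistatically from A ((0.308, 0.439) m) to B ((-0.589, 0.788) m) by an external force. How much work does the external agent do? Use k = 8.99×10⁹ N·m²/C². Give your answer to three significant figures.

-3.46×10⁻⁷ J

For quasistatic motion the external work equals the change in potential energy: W_ext = qΔV = q(V_B − V_A).
At A: distances to the source charges are 1.67 m, 0.449 m; V_A = Σ kqᵢ/rᵢ = -100 V.
At B: distances to the source charges are 1.69 m, 0.881 m; V_B = Σ kqᵢ/rᵢ = -37.2 V.
ΔV = V_B − V_A = 63.2 V.
W_ext = qΔV = (-5.48×10⁻⁹ C)(63.2 V) = -3.46×10⁻⁷ J.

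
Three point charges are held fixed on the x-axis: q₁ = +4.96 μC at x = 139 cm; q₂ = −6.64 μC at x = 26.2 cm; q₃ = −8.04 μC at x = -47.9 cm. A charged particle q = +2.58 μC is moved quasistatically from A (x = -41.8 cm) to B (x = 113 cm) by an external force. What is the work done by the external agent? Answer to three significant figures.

3.37 J

For quasistatic motion the external work equals the change in potential energy: W_ext = qΔV = q(V_B − V_A).
At A: distances to the source charges are 1.81 m, 0.680 m, 0.0610 m; V_A = Σ kqᵢ/rᵢ = -1.25×10⁶ V.
At B: distances to the source charges are 0.260 m, 0.868 m, 1.61 m; V_B = Σ kqᵢ/rᵢ = 5.78×10⁴ V.
ΔV = V_B − V_A = 1.31×10⁶ V.
W_ext = qΔV = (2.58×10⁻⁶ C)(1.31×10⁶ V) = 3.37 J.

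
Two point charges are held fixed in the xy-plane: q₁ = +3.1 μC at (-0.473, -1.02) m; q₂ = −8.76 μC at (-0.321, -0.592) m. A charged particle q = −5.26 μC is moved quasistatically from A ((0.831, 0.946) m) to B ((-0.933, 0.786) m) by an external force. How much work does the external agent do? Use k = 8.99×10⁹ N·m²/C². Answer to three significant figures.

For quasistatic motion the external work equals the change in potential energy: W_ext = qΔV = q(V_B − V_A).
At A: distances to the source charges are 2.36 m, 1.92 m; V_A = Σ kqᵢ/rᵢ = -2.92×10⁴ V.
At B: distances to the source charges are 1.86 m, 1.51 m; V_B = Σ kqᵢ/rᵢ = -3.73×10⁴ V.
ΔV = V_B − V_A = -8110 V.
W_ext = qΔV = (-5.26×10⁻⁶ C)(-8110 V) = 0.0426 J.

0.0426 J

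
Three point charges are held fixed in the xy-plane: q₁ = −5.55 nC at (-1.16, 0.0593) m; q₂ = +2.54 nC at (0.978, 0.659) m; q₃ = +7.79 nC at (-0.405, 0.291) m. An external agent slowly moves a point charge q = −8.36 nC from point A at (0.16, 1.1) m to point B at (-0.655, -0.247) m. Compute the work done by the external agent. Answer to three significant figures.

1.68×10⁻⁷ J

For quasistatic motion the external work equals the change in potential energy: W_ext = qΔV = q(V_B − V_A).
At A: distances to the source charges are 1.68 m, 0.929 m, 0.987 m; V_A = Σ kqᵢ/rᵢ = 65.9 V.
At B: distances to the source charges are 0.591 m, 1.87 m, 0.593 m; V_B = Σ kqᵢ/rᵢ = 45.8 V.
ΔV = V_B − V_A = -20.1 V.
W_ext = qΔV = (-8.36×10⁻⁹ C)(-20.1 V) = 1.68×10⁻⁷ J.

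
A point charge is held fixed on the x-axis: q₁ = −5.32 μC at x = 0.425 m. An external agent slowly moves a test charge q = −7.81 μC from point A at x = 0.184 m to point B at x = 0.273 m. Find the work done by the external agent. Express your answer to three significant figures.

0.908 J

For quasistatic motion the external work equals the change in potential energy: W_ext = qΔV = q(V_B − V_A).
At A: distance to the source charge is 0.241 m; V_A = kq₁/r = -1.98×10⁵ V.
At B: distance to the source charge is 0.152 m; V_B = kq₁/r = -3.15×10⁵ V.
ΔV = V_B − V_A = -1.16×10⁵ V.
W_ext = qΔV = (-7.81×10⁻⁶ C)(-1.16×10⁵ V) = 0.908 J.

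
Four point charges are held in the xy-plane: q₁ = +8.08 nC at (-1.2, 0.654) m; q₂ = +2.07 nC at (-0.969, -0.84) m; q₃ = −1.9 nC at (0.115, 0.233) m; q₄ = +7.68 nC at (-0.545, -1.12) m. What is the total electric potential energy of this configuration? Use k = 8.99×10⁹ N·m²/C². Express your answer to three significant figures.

The assembly work is the sum of pairwise potential energies, U = Σ_{i<j} kqᵢqⱼ/rᵢⱼ.
Pair separations: r₁₂ = 1.51 m, r₁₃ = 1.38 m, r₁₄ = 1.89 m, r₂₃ = 1.53 m, r₂₄ = 0.508 m, r₃₄ = 1.51 m.
Summing all 6 pair terms gives U = 4.65×10⁻⁷ J.

4.65×10⁻⁷ J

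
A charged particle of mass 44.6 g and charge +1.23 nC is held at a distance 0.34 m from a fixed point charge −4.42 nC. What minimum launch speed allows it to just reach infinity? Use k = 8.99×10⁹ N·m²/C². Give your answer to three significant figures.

2.54×10⁻³ m/s

To just escape, total mechanical energy must reach zero at infinity: ½mv²_min + U = 0, so ½mv²_min = −U = |kQq|/r.
|U| = |kQq|/r = (8.99×10⁹ N·m²/C²)(4.42×10⁻⁹)(1.23×10⁻⁹)/(0.340) = 1.44×10⁻⁷ J.
v_min = √(2|U|/m) = √(2·1.44×10⁻⁷/0.0446) = 2.54×10⁻³ m/s.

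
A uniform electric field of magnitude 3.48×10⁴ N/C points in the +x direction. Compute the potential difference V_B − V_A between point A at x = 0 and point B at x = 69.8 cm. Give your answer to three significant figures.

-2.43×10⁴ V

In a uniform field, potential decreases in the direction of E: V_B − V_A = −E·Δx.
V_B − V_A = −(3.48×10⁴ V/m)(0.698 m) = -2.43×10⁴ V.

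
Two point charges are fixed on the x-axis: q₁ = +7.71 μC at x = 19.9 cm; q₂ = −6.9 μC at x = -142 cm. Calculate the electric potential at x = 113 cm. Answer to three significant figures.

5.01×10⁴ V

Electric potential is a scalar, so the contributions from each charge add algebraically: V = Σ kqᵢ/rᵢ.
Distances from the field point to each charge: r₁ = 0.931 m, r₂ = 2.55 m.
V = k[(7.71×10⁻⁶)/(0.931) + (-6.90×10⁻⁶)/(2.55)] = 5.01×10⁴ V.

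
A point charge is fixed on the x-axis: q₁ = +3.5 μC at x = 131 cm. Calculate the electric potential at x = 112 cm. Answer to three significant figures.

1.66×10⁵ V

The total potential is the scalar sum of each charge's contribution, V = Σ kqᵢ/rᵢ.
V = k[(3.50×10⁻⁶)/(0.190)] = 1.66×10⁵ V.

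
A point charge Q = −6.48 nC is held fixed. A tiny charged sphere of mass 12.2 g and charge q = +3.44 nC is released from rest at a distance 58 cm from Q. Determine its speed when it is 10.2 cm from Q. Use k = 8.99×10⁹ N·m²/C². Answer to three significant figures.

Only the electrostatic force acts, so mechanical energy is conserved: ½mv² = U₁ − U₂ = kQq(1/r₁ − 1/r₂).
U₁ − U₂ = (8.99×10⁹ N·m²/C²)(-6.48×10⁻⁹ C)(3.44×10⁻⁹ C)(1/0.580 − 1/0.102) = 1.62×10⁻⁶ J.
v = √(2·1.62×10⁻⁶/0.0122) = 0.0163 m/s.

0.0163 m/s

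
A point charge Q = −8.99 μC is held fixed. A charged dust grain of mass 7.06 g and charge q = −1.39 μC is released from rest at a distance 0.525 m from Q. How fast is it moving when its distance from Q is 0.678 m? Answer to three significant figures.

3.70 m/s

Only the electrostatic force acts, so mechanical energy is conserved: ½mv² = U₁ − U₂ = kQq(1/r₁ − 1/r₂).
U₁ − U₂ = (8.99×10⁹ N·m²/C²)(-8.99×10⁻⁶ C)(-1.39×10⁻⁶ C)(1/0.525 − 1/0.678) = 0.0483 J.
v = √(2·0.0483/7.06×10⁻³) = 3.70 m/s.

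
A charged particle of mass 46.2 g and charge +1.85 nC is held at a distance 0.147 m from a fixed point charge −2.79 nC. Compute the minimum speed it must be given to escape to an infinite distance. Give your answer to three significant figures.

To just escape, total mechanical energy must reach zero at infinity: ½mv²_min + U = 0, so ½mv²_min = −U = |kQq|/r.
|U| = |kQq|/r = (8.99×10⁹ N·m²/C²)(2.79×10⁻⁹)(1.85×10⁻⁹)/(0.147) = 3.16×10⁻⁷ J.
v_min = √(2|U|/m) = √(2·3.16×10⁻⁷/0.0462) = 3.70×10⁻³ m/s.

3.70×10⁻³ m/s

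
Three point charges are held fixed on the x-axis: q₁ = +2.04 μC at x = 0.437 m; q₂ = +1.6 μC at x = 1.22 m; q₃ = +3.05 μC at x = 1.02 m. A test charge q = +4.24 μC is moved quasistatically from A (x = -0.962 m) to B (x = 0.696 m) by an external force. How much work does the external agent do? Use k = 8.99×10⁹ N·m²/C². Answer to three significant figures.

For quasistatic motion the external work equals the change in potential energy: W_ext = qΔV = q(V_B − V_A).
At A: distances to the source charges are 1.40 m, 2.18 m, 1.98 m; V_A = Σ kqᵢ/rᵢ = 3.35×10⁴ V.
At B: distances to the source charges are 0.259 m, 0.524 m, 0.324 m; V_B = Σ kqᵢ/rᵢ = 1.83×10⁵ V.
ΔV = V_B − V_A = 1.49×10⁵ V.
W_ext = qΔV = (4.24×10⁻⁶ C)(1.49×10⁵ V) = 0.633 J.

0.633 J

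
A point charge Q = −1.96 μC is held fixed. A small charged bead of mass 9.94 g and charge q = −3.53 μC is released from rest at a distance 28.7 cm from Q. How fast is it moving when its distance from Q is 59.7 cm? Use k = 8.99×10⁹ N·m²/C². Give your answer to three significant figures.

4.76 m/s

Only the electrostatic force acts, so mechanical energy is conserved: ½mv² = U₁ − U₂ = kQq(1/r₁ − 1/r₂).
U₁ − U₂ = (8.99×10⁹ N·m²/C²)(-1.96×10⁻⁶ C)(-3.53×10⁻⁶ C)(1/0.287 − 1/0.597) = 0.113 J.
v = √(2·0.113/9.94×10⁻³) = 4.76 m/s.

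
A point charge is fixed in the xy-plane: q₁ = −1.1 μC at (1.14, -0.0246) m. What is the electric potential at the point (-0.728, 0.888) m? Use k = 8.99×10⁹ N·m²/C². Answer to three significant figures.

Electric potential is a scalar, so the contributions from each charge add algebraically: V = Σ kqᵢ/rᵢ.
Distances from the field point to each charge: r₁ = 2.08 m.
V = k[(-1.10×10⁻⁶)/(2.08)] = -4760 V.

-4760 V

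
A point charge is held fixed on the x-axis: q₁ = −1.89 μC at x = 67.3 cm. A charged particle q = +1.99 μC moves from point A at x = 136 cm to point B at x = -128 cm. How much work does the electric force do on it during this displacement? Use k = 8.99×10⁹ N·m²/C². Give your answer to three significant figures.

The work done by the electric force is W_field = −ΔU = −q(V_B − V_A) = q(V_A − V_B).
At A: distance to the source charge is 0.687 m; V_A = kq₁/r = -2.47×10⁴ V.
At B: distance to the source charge is 1.95 m; V_B = kq₁/r = -8700 V.
ΔV = V_B − V_A = 1.60×10⁴ V.
W_field = −qΔV = −(1.99×10⁻⁶ C)(1.60×10⁴ V) = -0.0319 J.

-0.0319 J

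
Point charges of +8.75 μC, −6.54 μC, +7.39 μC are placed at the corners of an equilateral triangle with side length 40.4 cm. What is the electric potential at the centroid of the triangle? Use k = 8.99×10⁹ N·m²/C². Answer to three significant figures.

3.70×10⁵ V

The total potential is the scalar sum of each charge's contribution, V = Σ kqᵢ/rᵢ.
The distance from each vertex to the centroid is a/√3 = 0.233 m.
V = k[(8.75×10⁻⁶)/(0.233) + (-6.54×10⁻⁶)/(0.233) + (7.39×10⁻⁶)/(0.233)] = 3.70×10⁵ V.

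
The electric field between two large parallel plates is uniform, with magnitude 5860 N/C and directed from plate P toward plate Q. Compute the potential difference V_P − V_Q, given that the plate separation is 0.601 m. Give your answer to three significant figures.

In a uniform field, potential decreases in the direction of E: ΔV = −E·d for a displacement d parallel to E.
Going from Q to P is a displacement of 0.601 m opposite to the field, so V_P − V_Q = +Ed = 3520 V.

3520 V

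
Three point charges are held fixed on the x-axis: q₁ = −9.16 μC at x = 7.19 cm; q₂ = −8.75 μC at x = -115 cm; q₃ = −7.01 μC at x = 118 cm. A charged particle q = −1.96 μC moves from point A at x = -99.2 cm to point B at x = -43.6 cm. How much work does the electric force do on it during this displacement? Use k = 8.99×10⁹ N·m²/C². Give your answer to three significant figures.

0.574 J

The work done by the electric force is W_field = −ΔU = −q(V_B − V_A) = q(V_A − V_B).
At A: distances to the source charges are 1.06 m, 0.158 m, 2.17 m; V_A = Σ kqᵢ/rᵢ = -6.04×10⁵ V.
At B: distances to the source charges are 0.508 m, 0.714 m, 1.62 m; V_B = Σ kqᵢ/rᵢ = -3.11×10⁵ V.
ΔV = V_B − V_A = 2.93×10⁵ V.
W_field = −qΔV = −(-1.96×10⁻⁶ C)(2.93×10⁵ V) = 0.574 J.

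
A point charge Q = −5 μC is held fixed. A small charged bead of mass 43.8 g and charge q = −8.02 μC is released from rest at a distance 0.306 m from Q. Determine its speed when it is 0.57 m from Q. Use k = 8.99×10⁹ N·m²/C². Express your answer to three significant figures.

4.99 m/s

Only the electrostatic force acts, so mechanical energy is conserved: ½mv² = U₁ − U₂ = kQq(1/r₁ − 1/r₂).
U₁ − U₂ = (8.99×10⁹ N·m²/C²)(-5.00×10⁻⁶ C)(-8.02×10⁻⁶ C)(1/0.306 − 1/0.570) = 0.546 J.
v = √(2·0.546/0.0438) = 4.99 m/s.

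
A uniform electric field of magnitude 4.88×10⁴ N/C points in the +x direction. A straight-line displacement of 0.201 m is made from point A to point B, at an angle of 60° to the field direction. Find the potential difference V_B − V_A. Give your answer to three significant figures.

-4900 V

Only the component of displacement along E changes the potential: ΔV = −E·d·cosθ.
ΔV = −(4.88×10⁴ V/m)(0.201 m)cos60° = -4900 V.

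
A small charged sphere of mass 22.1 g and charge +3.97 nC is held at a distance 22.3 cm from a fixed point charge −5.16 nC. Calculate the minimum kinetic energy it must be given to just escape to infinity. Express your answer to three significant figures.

To just escape, total mechanical energy must reach zero at infinity: ½mv²_min + U = 0, so ½mv²_min = −U = |kQq|/r.
|U| = |kQq|/r = (8.99×10⁹ N·m²/C²)(5.16×10⁻⁹)(3.97×10⁻⁹)/(0.223) = 8.26×10⁻⁷ J.

8.26×10⁻⁷ J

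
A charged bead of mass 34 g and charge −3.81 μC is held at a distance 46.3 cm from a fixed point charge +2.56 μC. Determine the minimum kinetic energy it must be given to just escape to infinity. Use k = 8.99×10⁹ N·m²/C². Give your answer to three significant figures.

0.189 J

To just escape, total mechanical energy must reach zero at infinity: ½mv²_min + U = 0, so ½mv²_min = −U = |kQq|/r.
|U| = |kQq|/r = (8.99×10⁹ N·m²/C²)(2.56×10⁻⁶)(3.81×10⁻⁶)/(0.463) = 0.189 J.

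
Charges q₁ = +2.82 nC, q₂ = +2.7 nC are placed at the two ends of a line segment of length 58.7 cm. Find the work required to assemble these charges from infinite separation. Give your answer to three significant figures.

1.17×10⁻⁷ J

The work to assemble the configuration equals its total potential energy, U = Σ kqᵢqⱼ/rᵢⱼ over all pairs.
The separation is r = 0.587 m.
U = (1.17×10⁻⁷) = 1.17×10⁻⁷ J.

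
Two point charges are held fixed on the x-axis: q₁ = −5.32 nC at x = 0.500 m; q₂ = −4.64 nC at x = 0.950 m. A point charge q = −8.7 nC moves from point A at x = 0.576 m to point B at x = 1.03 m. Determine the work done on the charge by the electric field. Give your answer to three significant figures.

The work done by the electric force is W_field = −ΔU = −q(V_B − V_A) = q(V_A − V_B).
At A: distances to the source charges are 0.0760 m, 0.374 m; V_A = Σ kqᵢ/rᵢ = -741 V.
At B: distances to the source charges are 0.530 m, 0.0800 m; V_B = Σ kqᵢ/rᵢ = -612 V.
ΔV = V_B − V_A = 129 V.
W_field = −qΔV = −(-8.70×10⁻⁹ C)(129 V) = 1.12×10⁻⁶ J.

1.12×10⁻⁶ J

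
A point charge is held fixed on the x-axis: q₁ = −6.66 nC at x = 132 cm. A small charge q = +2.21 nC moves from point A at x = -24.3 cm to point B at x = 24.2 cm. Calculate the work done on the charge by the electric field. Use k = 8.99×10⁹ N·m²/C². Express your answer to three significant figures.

3.81×10⁻⁸ J

The work done by the electric force is W_field = −ΔU = −q(V_B − V_A) = q(V_A − V_B).
At A: distance to the source charge is 1.56 m; V_A = kq₁/r = -38.3 V.
At B: distance to the source charge is 1.08 m; V_B = kq₁/r = -55.5 V.
ΔV = V_B − V_A = -17.2 V.
W_field = −qΔV = −(2.21×10⁻⁹ C)(-17.2 V) = 3.81×10⁻⁸ J.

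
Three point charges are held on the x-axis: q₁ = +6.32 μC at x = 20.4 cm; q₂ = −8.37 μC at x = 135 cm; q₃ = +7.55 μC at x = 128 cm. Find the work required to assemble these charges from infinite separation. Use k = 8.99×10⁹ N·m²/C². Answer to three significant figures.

-8.13 J

The work to assemble the configuration equals its total potential energy, U = Σ kqᵢqⱼ/rᵢⱼ over all pairs.
Pair separations: r₁₂ = 1.15 m, r₁₃ = 1.08 m, r₂₃ = 0.0700 m.
U = (-0.415) + (0.399) + (-8.12) = -8.13 J.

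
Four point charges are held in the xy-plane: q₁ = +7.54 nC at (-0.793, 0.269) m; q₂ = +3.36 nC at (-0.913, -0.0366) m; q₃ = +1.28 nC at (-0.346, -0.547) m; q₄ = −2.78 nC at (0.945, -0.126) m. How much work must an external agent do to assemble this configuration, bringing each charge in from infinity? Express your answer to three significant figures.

6.63×10⁻⁷ J

The assembly work is the sum of pairwise potential energies, U = Σ_{i<j} kqᵢqⱼ/rᵢⱼ.
Pair separations: r₁₂ = 0.328 m, r₁₃ = 0.930 m, r₁₄ = 1.78 m, r₂₃ = 0.763 m, r₂₄ = 1.86 m, r₃₄ = 1.36 m.
Summing all 6 pair terms gives U = 6.63×10⁻⁷ J.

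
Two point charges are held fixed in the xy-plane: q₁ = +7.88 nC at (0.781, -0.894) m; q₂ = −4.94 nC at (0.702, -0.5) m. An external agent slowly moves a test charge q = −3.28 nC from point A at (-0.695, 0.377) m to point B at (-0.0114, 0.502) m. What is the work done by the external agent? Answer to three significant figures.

For quasistatic motion the external work equals the change in potential energy: W_ext = qΔV = q(V_B − V_A).
At A: distances to the source charges are 1.95 m, 1.65 m; V_A = Σ kqᵢ/rᵢ = 9.45 V.
At B: distances to the source charges are 1.61 m, 1.23 m; V_B = Σ kqᵢ/rᵢ = 8.03 V.
ΔV = V_B − V_A = -1.42 V.
W_ext = qΔV = (-3.28×10⁻⁹ C)(-1.42 V) = 4.65×10⁻⁹ J.

4.65×10⁻⁹ J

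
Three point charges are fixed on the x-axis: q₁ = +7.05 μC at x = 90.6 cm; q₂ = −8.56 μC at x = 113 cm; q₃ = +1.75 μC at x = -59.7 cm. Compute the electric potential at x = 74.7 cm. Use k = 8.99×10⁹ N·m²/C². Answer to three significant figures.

Electric potential is a scalar, so the contributions from each charge add algebraically: V = Σ kqᵢ/rᵢ.
Distances from the field point to each charge: r₁ = 0.159 m, r₂ = 0.383 m, r₃ = 1.34 m.
V = k[(7.05×10⁻⁶)/(0.159) + (-8.56×10⁻⁶)/(0.383) + (1.75×10⁻⁶)/(1.34)] = 2.09×10⁵ V.

2.09×10⁵ V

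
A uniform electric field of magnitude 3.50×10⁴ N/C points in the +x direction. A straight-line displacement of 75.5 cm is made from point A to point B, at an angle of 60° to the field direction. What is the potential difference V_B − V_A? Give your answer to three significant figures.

Only the component of displacement along E changes the potential: ΔV = −E·d·cosθ.
ΔV = −(3.50×10⁴ V/m)(0.755 m)cos60° = -1.32×10⁴ V.

-1.32×10⁴ V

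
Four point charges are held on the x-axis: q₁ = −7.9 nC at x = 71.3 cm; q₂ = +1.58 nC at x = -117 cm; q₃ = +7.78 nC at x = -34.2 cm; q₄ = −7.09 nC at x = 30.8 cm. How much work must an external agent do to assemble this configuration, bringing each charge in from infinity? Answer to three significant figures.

The assembly work is the sum of pairwise potential energies, U = Σ_{i<j} kqᵢqⱼ/rᵢⱼ.
Pair separations: r₁₂ = 1.88 m, r₁₃ = 1.05 m, r₁₄ = 0.405 m, r₂₃ = 0.828 m, r₂₄ = 1.48 m, r₃₄ = 0.650 m.
Summing all 6 pair terms gives U = -3.76×10⁻⁸ J.

-3.76×10⁻⁸ J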